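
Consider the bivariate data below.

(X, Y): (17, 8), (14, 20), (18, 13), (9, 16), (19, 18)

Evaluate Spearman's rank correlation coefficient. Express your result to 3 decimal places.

-0.100

Rank X: 3, 2, 4, 1, 5
Rank Y: 1, 5, 2, 3, 4
d = rank(X) − rank(Y): 2, -3, 2, -2, 1; Σd² = 22
ρ = 1 − 6Σd² / [n(n²−1)] = 1 − 6×22 / (5×24) = 1 − 132/120 ≈ -0.100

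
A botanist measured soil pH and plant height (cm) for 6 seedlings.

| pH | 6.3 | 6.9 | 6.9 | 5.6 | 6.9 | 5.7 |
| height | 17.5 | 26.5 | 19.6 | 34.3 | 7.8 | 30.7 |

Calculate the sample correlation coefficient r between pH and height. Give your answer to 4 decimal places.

n = 6, Σx = 38.3, Σy = 136.4, Σx² = 246.37, Σy² = 3572.48, Σxy = 849.23
nΣxy − ΣxΣy = 5095.38 − 5224.12 = -128.74
nΣx² − (Σx)² = 1478.22 − 1466.89 = 11.33; nΣy² − (Σy)² = 21434.88 − 18604.96 = 2829.92
r = -128.74 / √(11.33 × 2829.92) = -128.74 / 179.0614 ≈ -0.7190

-0.7190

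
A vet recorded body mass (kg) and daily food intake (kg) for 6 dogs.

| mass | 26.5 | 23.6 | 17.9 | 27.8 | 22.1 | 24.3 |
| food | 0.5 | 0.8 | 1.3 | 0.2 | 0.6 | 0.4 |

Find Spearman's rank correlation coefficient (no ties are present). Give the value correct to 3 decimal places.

Rank mass: 5, 3, 1, 6, 2, 4
Rank food: 3, 5, 6, 1, 4, 2
d = rank(mass) − rank(food): 2, -2, -5, 5, -2, 2; Σd² = 66
ρ = 1 − 6Σd² / [n(n²−1)] = 1 − 6×66 / (6×35) = 1 − 396/210 ≈ -0.886

-0.886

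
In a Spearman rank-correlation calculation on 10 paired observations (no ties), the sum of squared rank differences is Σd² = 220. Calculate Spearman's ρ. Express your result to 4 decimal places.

-0.3333

ρ = 1 − 6Σd² / [n(n²−1)] = 1 − 6×220 / (10×99)
  = 1 − 1320/990 = 1 − 1.33333 ≈ -0.3333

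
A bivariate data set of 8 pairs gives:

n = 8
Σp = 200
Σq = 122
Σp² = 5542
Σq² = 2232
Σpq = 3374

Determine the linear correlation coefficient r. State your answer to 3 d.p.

0.722

r = (nΣpq − ΣpΣq) / √[(nΣp² − (Σp)²)(nΣq² − (Σq)²)]
Numerator: 8×3374 − 200×122 = 2592
Denominator: √[(44336 − 40000)(17856 − 14884)] = √[4336 × 2972] = 3589.7900
r = 2592 / 3589.7900 ≈ 0.722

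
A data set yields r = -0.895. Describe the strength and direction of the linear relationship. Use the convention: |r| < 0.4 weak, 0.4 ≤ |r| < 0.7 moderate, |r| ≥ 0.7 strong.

r = -0.895 < 0 so the relationship is negative.
|r| = 0.895, which falls in the strong range.

strong negative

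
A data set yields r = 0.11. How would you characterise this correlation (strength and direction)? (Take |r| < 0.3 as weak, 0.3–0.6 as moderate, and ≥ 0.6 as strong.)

r = 0.11 > 0 so the relationship is positive.
|r| = 0.11, which falls in the weak range.

weak positive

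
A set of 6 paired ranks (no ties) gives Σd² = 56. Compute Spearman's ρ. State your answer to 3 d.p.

-0.600

ρ = 1 − 6Σd² / [n(n²−1)] = 1 − 6×56 / (6×35)
  = 1 − 336/210 = 1 − 1.6000 ≈ -0.600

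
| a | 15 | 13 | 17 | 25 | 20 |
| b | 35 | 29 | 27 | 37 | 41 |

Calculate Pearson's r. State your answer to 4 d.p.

0.5920

n = 5, Σa = 90, Σb = 169, Σa² = 1708, Σb² = 5845, Σab = 3106
nΣab − ΣaΣb = 15530 − 15210 = 320
nΣa² − (Σa)² = 8540 − 8100 = 440; nΣb² − (Σb)² = 29225 − 28561 = 664
r = 320 / √(440 × 664) = 320 / 540.5183 ≈ 0.5920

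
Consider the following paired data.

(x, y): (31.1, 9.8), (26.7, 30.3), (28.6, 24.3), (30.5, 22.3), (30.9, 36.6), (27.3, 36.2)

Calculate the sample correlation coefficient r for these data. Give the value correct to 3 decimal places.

n = 6, Σx = 175.1, Σy = 159.5, Σx² = 5128.41, Σy² = 4751.91, Σxy = 4608.12
nΣxy − ΣxΣy = 27648.72 − 27928.45 = -279.73
nΣx² − (Σx)² = 30770.46 − 30660.01 = 110.45; nΣy² − (Σy)² = 28511.46 − 25440.25 = 3071.21
r = -279.73 / √(110.45 × 3071.21) = -279.73 / 582.4218 ≈ -0.480

-0.480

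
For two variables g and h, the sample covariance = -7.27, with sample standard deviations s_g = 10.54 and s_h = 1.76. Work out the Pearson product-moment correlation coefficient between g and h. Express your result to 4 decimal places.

-0.3919

r = Cov(g,h) / (s_g · s_h) = -7.27 / (10.54 × 1.76)
  = -7.27 / 18.5504 ≈ -0.3919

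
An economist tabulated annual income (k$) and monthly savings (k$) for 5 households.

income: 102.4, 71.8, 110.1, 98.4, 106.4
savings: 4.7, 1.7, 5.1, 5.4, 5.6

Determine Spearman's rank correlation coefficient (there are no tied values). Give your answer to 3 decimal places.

0.500

Rank income: 3, 1, 5, 2, 4
Rank savings: 2, 1, 3, 4, 5
d = rank(income) − rank(savings): 1, 0, 2, -2, -1; Σd² = 10
ρ = 1 − 6Σd² / [n(n²−1)] = 1 − 6×10 / (5×24) = 1 − 60/120 ≈ 0.500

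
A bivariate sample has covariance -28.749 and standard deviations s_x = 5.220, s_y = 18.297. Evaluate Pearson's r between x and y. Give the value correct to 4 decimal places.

r = Cov(x,y) / (s_x · s_y) = -28.749 / (5.220 × 18.297)
  = -28.749 / 95.5103 ≈ -0.3010

-0.3010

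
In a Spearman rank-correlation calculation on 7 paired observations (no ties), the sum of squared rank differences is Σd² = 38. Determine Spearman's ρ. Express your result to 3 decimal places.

ρ = 1 − 6Σd² / [n(n²−1)] = 1 − 6×38 / (7×48)
  = 1 − 228/336 = 1 − 0.6786 ≈ 0.321

0.321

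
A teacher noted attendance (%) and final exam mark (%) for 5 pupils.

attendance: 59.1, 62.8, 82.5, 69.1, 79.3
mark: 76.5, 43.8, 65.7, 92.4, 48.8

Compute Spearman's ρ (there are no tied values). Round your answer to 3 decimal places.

Rank attendance: 1, 2, 5, 3, 4
Rank mark: 4, 1, 3, 5, 2
d = rank(attendance) − rank(mark): -3, 1, 2, -2, 2; Σd² = 22
ρ = 1 − 6Σd² / [n(n²−1)] = 1 − 6×22 / (5×24) = 1 − 132/120 ≈ -0.100

-0.100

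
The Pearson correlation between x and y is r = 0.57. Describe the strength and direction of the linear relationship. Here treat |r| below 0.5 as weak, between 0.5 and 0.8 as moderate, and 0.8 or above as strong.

moderate positive

r = 0.57 > 0 so the relationship is positive.
|r| = 0.57, which falls in the moderate range.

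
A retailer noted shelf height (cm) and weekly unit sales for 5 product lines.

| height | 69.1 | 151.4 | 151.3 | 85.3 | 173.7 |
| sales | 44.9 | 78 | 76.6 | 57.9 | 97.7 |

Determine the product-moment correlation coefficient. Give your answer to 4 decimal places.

0.9680

n = 5, Σx = 630.8, Σy = 355.1, Σx² = 88036.24, Σy² = 26865.27, Σxy = 48410.73
nΣxy − ΣxΣy = 242053.65 − 223997.08 = 18056.57
nΣx² − (Σx)² = 440181.2 − 397908.64 = 42272.56; nΣy² − (Σy)² = 134326.35 − 126096.01 = 8230.34
r = 18056.57 / √(42272.56 × 8230.34) = 18056.57 / 18652.5479 ≈ 0.9680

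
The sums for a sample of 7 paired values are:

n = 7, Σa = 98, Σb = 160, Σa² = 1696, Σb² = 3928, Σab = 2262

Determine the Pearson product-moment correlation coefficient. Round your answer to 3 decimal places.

r = (nΣab − ΣaΣb) / √[(nΣa² − (Σa)²)(nΣb² − (Σb)²)]
Numerator: 7×2262 − 98×160 = 154
Denominator: √[(11872 − 9604)(27496 − 25600)] = √[2268 × 1896] = 2073.6750
r = 154 / 2073.6750 ≈ 0.074

0.074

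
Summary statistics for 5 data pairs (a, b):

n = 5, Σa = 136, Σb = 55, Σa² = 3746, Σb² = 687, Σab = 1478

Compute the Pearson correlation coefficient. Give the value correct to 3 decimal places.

-0.291

r = (nΣab − ΣaΣb) / √[(nΣa² − (Σa)²)(nΣb² − (Σb)²)]
Numerator: 5×1478 − 136×55 = -90
Denominator: √[(18730 − 18496)(3435 − 3025)] = √[234 × 410] = 309.7418
r = -90 / 309.7418 ≈ -0.291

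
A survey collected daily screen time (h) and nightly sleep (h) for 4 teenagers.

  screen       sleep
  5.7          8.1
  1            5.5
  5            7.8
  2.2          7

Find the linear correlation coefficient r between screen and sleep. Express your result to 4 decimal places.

0.9448

n = 4, Σx = 13.9, Σy = 28.4, Σx² = 63.33, Σy² = 205.7, Σxy = 106.07
nΣxy − ΣxΣy = 424.28 − 394.76 = 29.52
nΣx² − (Σx)² = 253.32 − 193.21 = 60.11; nΣy² − (Σy)² = 822.8 − 806.56 = 16.24
r = 29.52 / √(60.11 × 16.24) = 29.52 / 31.2440 ≈ 0.9448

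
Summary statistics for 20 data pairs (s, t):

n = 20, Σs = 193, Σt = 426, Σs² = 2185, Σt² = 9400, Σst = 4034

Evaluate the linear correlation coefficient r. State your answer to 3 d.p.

-0.237

r = (nΣst − ΣsΣt) / √[(nΣs² − (Σs)²)(nΣt² − (Σt)²)]
Numerator: 20×4034 − 193×426 = -1538
Denominator: √[(43700 − 37249)(188000 − 181476)] = √[6451 × 6524] = 6487.3973
r = -1538 / 6487.3973 ≈ -0.237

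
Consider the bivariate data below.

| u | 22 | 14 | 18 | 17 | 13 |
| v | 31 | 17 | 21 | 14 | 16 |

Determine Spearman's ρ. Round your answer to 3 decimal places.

Rank u: 5, 2, 4, 3, 1
Rank v: 5, 3, 4, 1, 2
d = rank(u) − rank(v): 0, -1, 0, 2, -1; Σd² = 6
ρ = 1 − 6Σd² / [n(n²−1)] = 1 − 6×6 / (5×24) = 1 − 36/120 ≈ 0.700

0.700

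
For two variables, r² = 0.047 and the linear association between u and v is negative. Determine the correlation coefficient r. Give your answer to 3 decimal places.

-0.217

|r| = √0.047 = 0.217
The association is negative, so r = −0.217.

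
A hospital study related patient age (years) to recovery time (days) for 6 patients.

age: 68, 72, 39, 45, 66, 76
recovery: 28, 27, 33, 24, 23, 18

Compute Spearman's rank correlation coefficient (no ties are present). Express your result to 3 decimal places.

-0.543

Rank age: 4, 5, 1, 2, 3, 6
Rank recovery: 5, 4, 6, 3, 2, 1
d = rank(age) − rank(recovery): -1, 1, -5, -1, 1, 5; Σd² = 54
ρ = 1 − 6Σd² / [n(n²−1)] = 1 − 6×54 / (6×35) = 1 − 324/210 ≈ -0.543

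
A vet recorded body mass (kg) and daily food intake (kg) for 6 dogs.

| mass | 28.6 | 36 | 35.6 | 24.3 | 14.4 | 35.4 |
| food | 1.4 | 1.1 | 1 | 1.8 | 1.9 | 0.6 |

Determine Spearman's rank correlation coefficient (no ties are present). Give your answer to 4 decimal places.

Rank mass: 3, 6, 5, 2, 1, 4
Rank food: 4, 3, 2, 5, 6, 1
d = rank(mass) − rank(food): -1, 3, 3, -3, -5, 3; Σd² = 62
ρ = 1 − 6Σd² / [n(n²−1)] = 1 − 6×62 / (6×35) = 1 − 372/210 ≈ -0.7714

-0.7714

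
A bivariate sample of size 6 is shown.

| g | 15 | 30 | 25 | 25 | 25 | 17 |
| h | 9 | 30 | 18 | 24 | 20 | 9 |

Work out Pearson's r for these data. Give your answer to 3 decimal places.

n = 6, Σg = 137, Σh = 110, Σg² = 3289, Σh² = 2362, Σgh = 2738
nΣgh − ΣgΣh = 16428 − 15070 = 1358
nΣg² − (Σg)² = 19734 − 18769 = 965; nΣh² − (Σh)² = 14172 − 12100 = 2072
r = 1358 / √(965 × 2072) = 1358 / 1414.0297 ≈ 0.960

0.960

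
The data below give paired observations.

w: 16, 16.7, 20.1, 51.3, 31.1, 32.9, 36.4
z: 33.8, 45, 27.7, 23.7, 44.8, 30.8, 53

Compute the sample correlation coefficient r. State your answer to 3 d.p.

n = 7, Σw = 204.5, Σz = 258.8, Σw² = 6945.17, Σz² = 10261.1, Σwz = 7400.68
nΣwz − ΣwΣz = 51804.76 − 52924.6 = -1119.84
nΣw² − (Σw)² = 48616.19 − 41820.25 = 6795.94; nΣz² − (Σz)² = 71827.7 − 66977.44 = 4850.26
r = -1119.84 / √(6795.94 × 4850.26) = -1119.84 / 5741.2608 ≈ -0.195

-0.195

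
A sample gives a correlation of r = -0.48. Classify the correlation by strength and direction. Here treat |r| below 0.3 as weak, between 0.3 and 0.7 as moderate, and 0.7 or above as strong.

moderate negative

r = -0.48 < 0 so the relationship is negative.
|r| = 0.48, which falls in the moderate range.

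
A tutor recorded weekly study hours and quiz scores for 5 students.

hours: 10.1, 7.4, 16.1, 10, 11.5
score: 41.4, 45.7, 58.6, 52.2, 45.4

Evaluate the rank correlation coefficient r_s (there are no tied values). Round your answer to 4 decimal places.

0.2000

Rank hours: 3, 1, 5, 2, 4
Rank score: 1, 3, 5, 4, 2
d = rank(hours) − rank(score): 2, -2, 0, -2, 2; Σd² = 16
ρ = 1 − 6Σd² / [n(n²−1)] = 1 − 6×16 / (5×24) = 1 − 96/120 ≈ 0.2000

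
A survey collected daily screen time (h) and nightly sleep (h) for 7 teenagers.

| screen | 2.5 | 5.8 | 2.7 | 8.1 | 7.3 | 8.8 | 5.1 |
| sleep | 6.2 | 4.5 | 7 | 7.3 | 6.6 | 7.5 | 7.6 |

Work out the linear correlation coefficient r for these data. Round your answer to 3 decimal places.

n = 7, Σx = 40.3, Σy = 46.7, Σx² = 269.53, Σy² = 318.55, Σxy = 272.57
nΣxy − ΣxΣy = 1907.99 − 1882.01 = 25.98
nΣx² − (Σx)² = 1886.71 − 1624.09 = 262.62; nΣy² − (Σy)² = 2229.85 − 2180.89 = 48.96
r = 25.98 / √(262.62 × 48.96) = 25.98 / 113.3926 ≈ 0.229

0.229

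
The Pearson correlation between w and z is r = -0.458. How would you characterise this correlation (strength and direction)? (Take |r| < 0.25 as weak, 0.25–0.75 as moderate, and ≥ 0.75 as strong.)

r = -0.458 < 0 so the relationship is negative.
|r| = 0.458, which falls in the moderate range.

moderate negative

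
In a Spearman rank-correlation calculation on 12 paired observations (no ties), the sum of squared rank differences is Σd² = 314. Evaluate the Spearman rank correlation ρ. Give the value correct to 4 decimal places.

-0.0979

ρ = 1 − 6Σd² / [n(n²−1)] = 1 − 6×314 / (12×143)
  = 1 − 1884/1716 = 1 − 1.09790 ≈ -0.0979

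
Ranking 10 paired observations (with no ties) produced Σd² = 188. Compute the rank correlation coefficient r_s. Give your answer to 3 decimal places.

-0.139

ρ = 1 − 6Σd² / [n(n²−1)] = 1 − 6×188 / (10×99)
  = 1 − 1128/990 = 1 − 1.1394 ≈ -0.139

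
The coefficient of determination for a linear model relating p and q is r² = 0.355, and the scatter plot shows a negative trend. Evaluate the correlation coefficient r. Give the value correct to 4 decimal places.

|r| = √0.355 = 0.5958
The association is negative, so r = −0.5958.

-0.5958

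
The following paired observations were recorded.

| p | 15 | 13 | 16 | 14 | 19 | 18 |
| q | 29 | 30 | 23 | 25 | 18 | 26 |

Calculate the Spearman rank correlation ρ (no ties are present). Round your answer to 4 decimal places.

-0.7143

Rank p: 3, 1, 4, 2, 6, 5
Rank q: 5, 6, 2, 3, 1, 4
d = rank(p) − rank(q): -2, -5, 2, -1, 5, 1; Σd² = 60
ρ = 1 − 6Σd² / [n(n²−1)] = 1 − 6×60 / (6×35) = 1 − 360/210 ≈ -0.7143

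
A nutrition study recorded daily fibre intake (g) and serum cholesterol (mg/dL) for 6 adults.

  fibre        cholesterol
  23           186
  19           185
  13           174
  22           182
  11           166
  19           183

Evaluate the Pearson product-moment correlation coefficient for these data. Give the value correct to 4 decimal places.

0.9207

n = 6, Σx = 107, Σy = 1076, Σx² = 2025, Σy² = 193266, Σxy = 19362
nΣxy − ΣxΣy = 116172 − 115132 = 1040
nΣx² − (Σx)² = 12150 − 11449 = 701; nΣy² − (Σy)² = 1159596 − 1157776 = 1820
r = 1040 / √(701 × 1820) = 1040 / 1129.5220 ≈ 0.9207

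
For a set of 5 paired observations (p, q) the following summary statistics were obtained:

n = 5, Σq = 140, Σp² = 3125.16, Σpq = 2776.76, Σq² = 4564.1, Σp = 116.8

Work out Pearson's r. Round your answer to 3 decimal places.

r = (nΣpq − ΣpΣq) / √[(nΣp² − (Σp)²)(nΣq² − (Σq)²)]
Numerator: 5×2776.76 − 116.8×140 = -2468.2
Denominator: √[(15625.8 − 13642.24)(22820.5 − 19600)] = √[1983.56 × 3220.5] = 2527.4602
r = -2468.2 / 2527.4602 ≈ -0.977

-0.977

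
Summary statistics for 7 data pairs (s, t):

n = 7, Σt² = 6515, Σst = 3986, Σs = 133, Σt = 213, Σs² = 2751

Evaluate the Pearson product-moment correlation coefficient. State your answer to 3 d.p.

r = (nΣst − ΣsΣt) / √[(nΣs² − (Σs)²)(nΣt² − (Σt)²)]
Numerator: 7×3986 − 133×213 = -427
Denominator: √[(19257 − 17689)(45605 − 45369)] = √[1568 × 236] = 608.3157
r = -427 / 608.3157 ≈ -0.702

-0.702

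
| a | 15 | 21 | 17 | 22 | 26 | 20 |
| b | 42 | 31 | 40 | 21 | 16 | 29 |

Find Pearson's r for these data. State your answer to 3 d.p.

n = 6, Σa = 121, Σb = 179, Σa² = 2515, Σb² = 5863, Σab = 3419
nΣab − ΣaΣb = 20514 − 21659 = -1145
nΣa² − (Σa)² = 15090 − 14641 = 449; nΣb² − (Σb)² = 35178 − 32041 = 3137
r = -1145 / √(449 × 3137) = -1145 / 1186.8079 ≈ -0.965

-0.965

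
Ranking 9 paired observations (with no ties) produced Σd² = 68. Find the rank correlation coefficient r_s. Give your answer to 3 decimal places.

0.433

ρ = 1 − 6Σd² / [n(n²−1)] = 1 − 6×68 / (9×80)
  = 1 − 408/720 = 1 − 0.5667 ≈ 0.433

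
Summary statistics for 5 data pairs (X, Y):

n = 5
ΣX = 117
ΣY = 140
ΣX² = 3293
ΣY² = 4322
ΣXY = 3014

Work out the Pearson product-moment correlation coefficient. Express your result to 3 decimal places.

r = (nΣXY − ΣXΣY) / √[(nΣX² − (ΣX)²)(nΣY² − (ΣY)²)]
Numerator: 5×3014 − 117×140 = -1310
Denominator: √[(16465 − 13689)(21610 − 19600)] = √[2776 × 2010] = 2362.1516
r = -1310 / 2362.1516 ≈ -0.555

-0.555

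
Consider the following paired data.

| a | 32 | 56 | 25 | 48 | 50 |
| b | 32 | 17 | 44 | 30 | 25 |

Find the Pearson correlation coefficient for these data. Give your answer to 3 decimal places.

-0.924

n = 5, Σa = 211, Σb = 148, Σa² = 9589, Σb² = 4774, Σab = 5766
nΣab − ΣaΣb = 28830 − 31228 = -2398
nΣa² − (Σa)² = 47945 − 44521 = 3424; nΣb² − (Σb)² = 23870 − 21904 = 1966
r = -2398 / √(3424 × 1966) = -2398 / 2594.5296 ≈ -0.924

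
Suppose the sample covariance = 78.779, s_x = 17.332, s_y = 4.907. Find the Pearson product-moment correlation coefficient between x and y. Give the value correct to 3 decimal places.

r = Cov(x,y) / (s_x · s_y) = 78.779 / (17.332 × 4.907)
  = 78.779 / 85.0481 ≈ 0.926

0.926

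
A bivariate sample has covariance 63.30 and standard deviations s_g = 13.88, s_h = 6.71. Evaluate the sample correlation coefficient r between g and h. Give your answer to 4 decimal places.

r = Cov(g,h) / (s_g · s_h) = 63.30 / (13.88 × 6.71)
  = 63.30 / 93.1348 ≈ 0.6797

0.6797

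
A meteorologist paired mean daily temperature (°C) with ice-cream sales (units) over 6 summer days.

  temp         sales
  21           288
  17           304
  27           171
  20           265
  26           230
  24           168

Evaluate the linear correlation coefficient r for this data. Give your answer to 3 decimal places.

n = 6, Σx = 135, Σy = 1426, Σx² = 3111, Σy² = 355950, Σxy = 31145
nΣxy − ΣxΣy = 186870 − 192510 = -5640
nΣx² − (Σx)² = 18666 − 18225 = 441; nΣy² − (Σy)² = 2135700 − 2033476 = 102224
r = -5640 / √(441 × 102224) = -5640 / 6714.2225 ≈ -0.840

-0.840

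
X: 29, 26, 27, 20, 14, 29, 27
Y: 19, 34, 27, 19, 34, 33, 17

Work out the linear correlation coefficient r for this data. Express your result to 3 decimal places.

-0.235

n = 7, ΣX = 172, ΣY = 183, ΣX² = 4412, ΣY² = 5141, ΣXY = 4436
nΣXY − ΣXΣY = 31052 − 31476 = -424
nΣX² − (ΣX)² = 30884 − 29584 = 1300; nΣY² − (ΣY)² = 35987 − 33489 = 2498
r = -424 / √(1300 × 2498) = -424 / 1802.0544 ≈ -0.235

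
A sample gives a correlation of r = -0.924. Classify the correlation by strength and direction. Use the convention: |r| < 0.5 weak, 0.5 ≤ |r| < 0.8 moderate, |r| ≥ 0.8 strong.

r = -0.924 < 0 so the relationship is negative.
|r| = 0.924, which falls in the strong range.

strong negative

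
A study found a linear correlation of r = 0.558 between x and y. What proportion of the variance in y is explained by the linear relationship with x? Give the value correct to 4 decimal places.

0.3114

r² = (0.558)² = 0.3114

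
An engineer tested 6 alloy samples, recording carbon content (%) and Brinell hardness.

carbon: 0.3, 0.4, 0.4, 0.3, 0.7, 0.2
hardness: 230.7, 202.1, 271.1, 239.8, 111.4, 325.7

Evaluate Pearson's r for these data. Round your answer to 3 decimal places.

-0.901

n = 6, Σx = 2.3, Σy = 1380.8, Σx² = 1.03, Σy² = 343556.6, Σxy = 473.55
nΣxy − ΣxΣy = 2841.3 − 3175.84 = -334.54
nΣx² − (Σx)² = 6.18 − 5.29 = 0.89; nΣy² − (Σy)² = 2061339.6 − 1906608.64 = 154730.96
r = -334.54 / √(0.89 × 154730.96) = -334.54 / 371.0937 ≈ -0.901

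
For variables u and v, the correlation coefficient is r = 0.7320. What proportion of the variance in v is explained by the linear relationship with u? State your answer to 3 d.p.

0.536

r² = (0.7320)² = 0.536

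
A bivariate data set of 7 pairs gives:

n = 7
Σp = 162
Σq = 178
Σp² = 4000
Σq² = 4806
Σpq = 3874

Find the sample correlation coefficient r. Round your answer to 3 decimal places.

r = (nΣpq − ΣpΣq) / √[(nΣp² − (Σp)²)(nΣq² − (Σq)²)]
Numerator: 7×3874 − 162×178 = -1718
Denominator: √[(28000 − 26244)(33642 − 31684)] = √[1756 × 1958] = 1854.2513
r = -1718 / 1854.2513 ≈ -0.927

-0.927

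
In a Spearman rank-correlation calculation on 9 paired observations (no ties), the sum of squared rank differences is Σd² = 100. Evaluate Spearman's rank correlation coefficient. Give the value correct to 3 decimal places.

ρ = 1 − 6Σd² / [n(n²−1)] = 1 − 6×100 / (9×80)
  = 1 − 600/720 = 1 − 0.8333 ≈ 0.167

0.167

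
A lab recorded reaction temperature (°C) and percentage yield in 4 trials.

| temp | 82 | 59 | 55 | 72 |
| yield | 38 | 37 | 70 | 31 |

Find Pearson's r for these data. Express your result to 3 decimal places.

-0.630

n = 4, Σx = 268, Σy = 176, Σx² = 18414, Σy² = 8674, Σxy = 11381
nΣxy − ΣxΣy = 45524 − 47168 = -1644
nΣx² − (Σx)² = 73656 − 71824 = 1832; nΣy² − (Σy)² = 34696 − 30976 = 3720
r = -1644 / √(1832 × 3720) = -1644 / 2610.5632 ≈ -0.630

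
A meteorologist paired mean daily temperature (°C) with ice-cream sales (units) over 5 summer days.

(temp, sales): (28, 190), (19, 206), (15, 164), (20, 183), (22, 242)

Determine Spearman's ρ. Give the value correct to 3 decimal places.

Rank temp: 5, 2, 1, 3, 4
Rank sales: 3, 4, 1, 2, 5
d = rank(temp) − rank(sales): 2, -2, 0, 1, -1; Σd² = 10
ρ = 1 − 6Σd² / [n(n²−1)] = 1 − 6×10 / (5×24) = 1 − 60/120 ≈ 0.500

0.500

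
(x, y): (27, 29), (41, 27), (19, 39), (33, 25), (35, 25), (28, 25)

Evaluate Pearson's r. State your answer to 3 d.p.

n = 6, Σx = 183, Σy = 170, Σx² = 5869, Σy² = 4966, Σxy = 5031
nΣxy − ΣxΣy = 30186 − 31110 = -924
nΣx² − (Σx)² = 35214 − 33489 = 1725; nΣy² − (Σy)² = 29796 − 28900 = 896
r = -924 / √(1725 × 896) = -924 / 1243.2216 ≈ -0.743

-0.743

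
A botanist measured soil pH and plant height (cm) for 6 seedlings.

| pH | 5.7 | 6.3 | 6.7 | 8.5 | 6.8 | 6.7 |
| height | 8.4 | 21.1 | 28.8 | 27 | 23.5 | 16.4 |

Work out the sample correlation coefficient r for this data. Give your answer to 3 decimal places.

0.673

n = 6, Σx = 40.7, Σy = 125.2, Σx² = 280.45, Σy² = 2895.42, Σxy = 872.95
nΣxy − ΣxΣy = 5237.7 − 5095.64 = 142.06
nΣx² − (Σx)² = 1682.7 − 1656.49 = 26.21; nΣy² − (Σy)² = 17372.52 − 15675.04 = 1697.48
r = 142.06 / √(26.21 × 1697.48) = 142.06 / 210.9288 ≈ 0.673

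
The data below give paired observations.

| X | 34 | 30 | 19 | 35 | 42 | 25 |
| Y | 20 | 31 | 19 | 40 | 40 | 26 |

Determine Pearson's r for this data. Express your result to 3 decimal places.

n = 6, ΣX = 185, ΣY = 176, ΣX² = 6031, ΣY² = 5598, ΣXY = 5701
nΣXY − ΣXΣY = 34206 − 32560 = 1646
nΣX² − (ΣX)² = 36186 − 34225 = 1961; nΣY² − (ΣY)² = 33588 − 30976 = 2612
r = 1646 / √(1961 × 2612) = 1646 / 2263.2128 ≈ 0.727

0.727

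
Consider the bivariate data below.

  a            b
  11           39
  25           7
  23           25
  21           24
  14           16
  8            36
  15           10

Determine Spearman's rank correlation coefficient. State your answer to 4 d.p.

Rank a: 2, 7, 6, 5, 3, 1, 4
Rank b: 7, 1, 5, 4, 3, 6, 2
d = rank(a) − rank(b): -5, 6, 1, 1, 0, -5, 2; Σd² = 92
ρ = 1 − 6Σd² / [n(n²−1)] = 1 − 6×92 / (7×48) = 1 − 552/336 ≈ -0.6429

-0.6429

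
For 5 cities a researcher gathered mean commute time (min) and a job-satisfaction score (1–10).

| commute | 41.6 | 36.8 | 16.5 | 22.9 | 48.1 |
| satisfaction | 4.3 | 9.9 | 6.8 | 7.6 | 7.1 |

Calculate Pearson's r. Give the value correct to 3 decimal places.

n = 5, Σx = 165.9, Σy = 35.7, Σx² = 6195.07, Σy² = 270.91, Σxy = 1170.95
nΣxy − ΣxΣy = 5854.75 − 5922.63 = -67.88
nΣx² − (Σx)² = 30975.35 − 27522.81 = 3452.54; nΣy² − (Σy)² = 1354.55 − 1274.49 = 80.06
r = -67.88 / √(3452.54 × 80.06) = -67.88 / 525.7474 ≈ -0.129

-0.129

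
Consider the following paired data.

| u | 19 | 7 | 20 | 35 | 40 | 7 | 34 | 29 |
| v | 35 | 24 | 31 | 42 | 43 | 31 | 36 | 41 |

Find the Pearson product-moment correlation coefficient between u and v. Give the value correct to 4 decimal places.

n = 8, Σu = 191, Σv = 283, Σu² = 5681, Σv² = 10313, Σuv = 7273
nΣuv − ΣuΣv = 58184 − 54053 = 4131
nΣu² − (Σu)² = 45448 − 36481 = 8967; nΣv² − (Σv)² = 82504 − 80089 = 2415
r = 4131 / √(8967 × 2415) = 4131 / 4653.5261 ≈ 0.8877

0.8877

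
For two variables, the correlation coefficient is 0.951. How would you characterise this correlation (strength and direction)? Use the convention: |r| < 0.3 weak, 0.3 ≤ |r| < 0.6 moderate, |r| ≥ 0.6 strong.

r = 0.951 > 0 so the relationship is positive.
|r| = 0.951, which falls in the strong range.

strong positive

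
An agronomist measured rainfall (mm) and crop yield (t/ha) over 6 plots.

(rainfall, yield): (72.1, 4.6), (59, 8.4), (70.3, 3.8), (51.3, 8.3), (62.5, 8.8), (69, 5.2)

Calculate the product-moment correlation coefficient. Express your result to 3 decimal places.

n = 6, Σx = 384.2, Σy = 39.1, Σx² = 24920.44, Σy² = 279.53, Σxy = 2428.99
nΣxy − ΣxΣy = 14573.94 − 15022.22 = -448.28
nΣx² − (Σx)² = 149522.64 − 147609.64 = 1913; nΣy² − (Σy)² = 1677.18 − 1528.81 = 148.37
r = -448.28 / √(1913 × 148.37) = -448.28 / 532.7587 ≈ -0.841

-0.841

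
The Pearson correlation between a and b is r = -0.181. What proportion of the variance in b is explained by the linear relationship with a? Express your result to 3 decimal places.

r² = (-0.181)² = 0.033

0.033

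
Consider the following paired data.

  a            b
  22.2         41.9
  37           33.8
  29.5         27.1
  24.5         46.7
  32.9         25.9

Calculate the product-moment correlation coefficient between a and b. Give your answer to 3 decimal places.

-0.677

n = 5, Σa = 146.1, Σb = 175.4, Σa² = 4414.75, Σb² = 6484.16, Σab = 4976.49
nΣab − ΣaΣb = 24882.45 − 25625.94 = -743.49
nΣa² − (Σa)² = 22073.75 − 21345.21 = 728.54; nΣb² − (Σb)² = 32420.8 − 30765.16 = 1655.64
r = -743.49 / √(728.54 × 1655.64) = -743.49 / 1098.2714 ≈ -0.677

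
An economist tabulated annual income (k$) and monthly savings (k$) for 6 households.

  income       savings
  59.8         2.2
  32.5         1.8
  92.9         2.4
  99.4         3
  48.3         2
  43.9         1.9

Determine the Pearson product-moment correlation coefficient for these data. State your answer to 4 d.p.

0.9304

n = 6, Σx = 376.8, Σy = 13.3, Σx² = 27403.16, Σy² = 30.45, Σxy = 891.23
nΣxy − ΣxΣy = 5347.38 − 5011.44 = 335.94
nΣx² − (Σx)² = 164418.96 − 141978.24 = 22440.72; nΣy² − (Σy)² = 182.7 − 176.89 = 5.81
r = 335.94 / √(22440.72 × 5.81) = 335.94 / 361.0825 ≈ 0.9304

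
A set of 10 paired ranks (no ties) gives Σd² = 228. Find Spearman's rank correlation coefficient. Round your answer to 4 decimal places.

ρ = 1 − 6Σd² / [n(n²−1)] = 1 − 6×228 / (10×99)
  = 1 − 1368/990 = 1 − 1.38182 ≈ -0.3818

-0.3818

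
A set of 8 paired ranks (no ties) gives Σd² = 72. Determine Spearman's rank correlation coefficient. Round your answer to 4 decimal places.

ρ = 1 − 6Σd² / [n(n²−1)] = 1 − 6×72 / (8×63)
  = 1 − 432/504 = 1 − 0.85714 ≈ 0.1429

0.1429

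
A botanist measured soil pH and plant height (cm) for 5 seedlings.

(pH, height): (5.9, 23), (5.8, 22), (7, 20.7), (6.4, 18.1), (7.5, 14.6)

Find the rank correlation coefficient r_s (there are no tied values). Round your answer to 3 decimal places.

Rank pH: 2, 1, 4, 3, 5
Rank height: 5, 4, 3, 2, 1
d = rank(pH) − rank(height): -3, -3, 1, 1, 4; Σd² = 36
ρ = 1 − 6Σd² / [n(n²−1)] = 1 − 6×36 / (5×24) = 1 − 216/120 ≈ -0.800

-0.800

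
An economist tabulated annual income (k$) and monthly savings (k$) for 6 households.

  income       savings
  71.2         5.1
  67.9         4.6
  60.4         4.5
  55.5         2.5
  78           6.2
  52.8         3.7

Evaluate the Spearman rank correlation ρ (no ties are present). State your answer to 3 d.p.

0.943

Rank income: 5, 4, 3, 2, 6, 1
Rank savings: 5, 4, 3, 1, 6, 2
d = rank(income) − rank(savings): 0, 0, 0, 1, 0, -1; Σd² = 2
ρ = 1 − 6Σd² / [n(n²−1)] = 1 − 6×2 / (6×35) = 1 − 12/210 ≈ 0.943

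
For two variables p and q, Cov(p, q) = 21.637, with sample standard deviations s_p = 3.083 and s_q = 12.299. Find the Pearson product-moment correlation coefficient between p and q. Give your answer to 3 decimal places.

r = Cov(p,q) / (s_p · s_q) = 21.637 / (3.083 × 12.299)
  = 21.637 / 37.9178 ≈ 0.571

0.571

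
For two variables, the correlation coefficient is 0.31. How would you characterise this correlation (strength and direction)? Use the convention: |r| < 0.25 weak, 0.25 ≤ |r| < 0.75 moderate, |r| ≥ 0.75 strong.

moderate positive

r = 0.31 > 0 so the relationship is positive.
|r| = 0.31, which falls in the moderate range.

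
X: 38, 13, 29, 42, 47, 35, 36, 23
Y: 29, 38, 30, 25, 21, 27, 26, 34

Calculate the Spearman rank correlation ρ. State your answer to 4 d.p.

Rank X: 6, 1, 3, 7, 8, 4, 5, 2
Rank Y: 5, 8, 6, 2, 1, 4, 3, 7
d = rank(X) − rank(Y): 1, -7, -3, 5, 7, 0, 2, -5; Σd² = 162
ρ = 1 − 6Σd² / [n(n²−1)] = 1 − 6×162 / (8×63) = 1 − 972/504 ≈ -0.9286

-0.9286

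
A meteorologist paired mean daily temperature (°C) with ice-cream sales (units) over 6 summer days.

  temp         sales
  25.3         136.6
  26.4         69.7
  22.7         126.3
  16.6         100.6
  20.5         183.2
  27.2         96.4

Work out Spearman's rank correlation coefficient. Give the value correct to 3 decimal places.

-0.543

Rank temp: 4, 5, 3, 1, 2, 6
Rank sales: 5, 1, 4, 3, 6, 2
d = rank(temp) − rank(sales): -1, 4, -1, -2, -4, 4; Σd² = 54
ρ = 1 − 6Σd² / [n(n²−1)] = 1 − 6×54 / (6×35) = 1 − 324/210 ≈ -0.543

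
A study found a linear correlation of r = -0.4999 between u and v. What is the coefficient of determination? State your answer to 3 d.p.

0.250

r² = (-0.4999)² = 0.250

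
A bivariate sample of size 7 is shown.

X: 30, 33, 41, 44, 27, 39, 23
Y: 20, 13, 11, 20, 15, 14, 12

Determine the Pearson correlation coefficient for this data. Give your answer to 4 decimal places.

n = 7, ΣX = 237, ΣY = 105, ΣX² = 8385, ΣY² = 1655, ΣXY = 3587
nΣXY − ΣXΣY = 25109 − 24885 = 224
nΣX² − (ΣX)² = 58695 − 56169 = 2526; nΣY² − (ΣY)² = 11585 − 11025 = 560
r = 224 / √(2526 × 560) = 224 / 1189.3528 ≈ 0.1883

0.1883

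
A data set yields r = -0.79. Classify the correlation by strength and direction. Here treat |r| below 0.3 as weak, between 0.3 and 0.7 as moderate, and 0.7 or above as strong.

r = -0.79 < 0 so the relationship is negative.
|r| = 0.79, which falls in the strong range.

strong negative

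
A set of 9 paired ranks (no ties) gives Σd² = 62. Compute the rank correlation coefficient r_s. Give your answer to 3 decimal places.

0.483

ρ = 1 − 6Σd² / [n(n²−1)] = 1 − 6×62 / (9×80)
  = 1 − 372/720 = 1 − 0.5167 ≈ 0.483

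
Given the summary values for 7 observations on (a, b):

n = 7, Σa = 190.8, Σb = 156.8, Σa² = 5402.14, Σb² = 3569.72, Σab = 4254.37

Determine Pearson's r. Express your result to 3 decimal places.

-0.182

r = (nΣab − ΣaΣb) / √[(nΣa² − (Σa)²)(nΣb² − (Σb)²)]
Numerator: 7×4254.37 − 190.8×156.8 = -136.85
Denominator: √[(37814.98 − 36404.64)(24988.04 − 24586.24)] = √[1410.34 × 401.8] = 752.7779
r = -136.85 / 752.7779 ≈ -0.182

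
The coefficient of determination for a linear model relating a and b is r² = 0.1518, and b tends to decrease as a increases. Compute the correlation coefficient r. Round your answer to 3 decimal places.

-0.390

|r| = √0.1518 = 0.390
The association is negative, so r = −0.390.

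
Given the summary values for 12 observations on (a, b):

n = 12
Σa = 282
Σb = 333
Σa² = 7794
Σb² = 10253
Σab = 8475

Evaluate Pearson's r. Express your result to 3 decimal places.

r = (nΣab − ΣaΣb) / √[(nΣa² − (Σa)²)(nΣb² − (Σb)²)]
Numerator: 12×8475 − 282×333 = 7794
Denominator: √[(93528 − 79524)(123036 − 110889)] = √[14004 × 12147] = 13042.4916
r = 7794 / 13042.4916 ≈ 0.598

0.598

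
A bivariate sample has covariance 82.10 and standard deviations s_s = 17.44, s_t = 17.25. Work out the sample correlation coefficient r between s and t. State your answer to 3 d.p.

0.273

r = Cov(s,t) / (s_s · s_t) = 82.10 / (17.44 × 17.25)
  = 82.10 / 300.8400 ≈ 0.273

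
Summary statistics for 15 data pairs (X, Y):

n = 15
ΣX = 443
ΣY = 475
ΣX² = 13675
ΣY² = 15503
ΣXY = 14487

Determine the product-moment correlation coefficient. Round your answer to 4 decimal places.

r = (nΣXY − ΣXΣY) / √[(nΣX² − (ΣX)²)(nΣY² − (ΣY)²)]
Numerator: 15×14487 − 443×475 = 6880
Denominator: √[(205125 − 196249)(232545 − 225625)] = √[8876 × 6920] = 7837.2138
r = 6880 / 7837.2138 ≈ 0.8779

0.8779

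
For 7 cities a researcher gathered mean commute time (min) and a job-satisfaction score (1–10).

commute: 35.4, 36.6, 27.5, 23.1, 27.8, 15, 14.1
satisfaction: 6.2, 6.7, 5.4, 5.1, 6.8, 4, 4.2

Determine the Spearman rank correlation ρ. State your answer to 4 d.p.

0.8571

Rank commute: 6, 7, 4, 3, 5, 2, 1
Rank satisfaction: 5, 6, 4, 3, 7, 1, 2
d = rank(commute) − rank(satisfaction): 1, 1, 0, 0, -2, 1, -1; Σd² = 8
ρ = 1 − 6Σd² / [n(n²−1)] = 1 − 6×8 / (7×48) = 1 − 48/336 ≈ 0.8571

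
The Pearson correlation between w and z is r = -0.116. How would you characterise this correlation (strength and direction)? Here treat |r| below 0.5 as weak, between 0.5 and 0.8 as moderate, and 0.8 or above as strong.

weak negative

r = -0.116 < 0 so the relationship is negative.
|r| = 0.116, which falls in the weak range.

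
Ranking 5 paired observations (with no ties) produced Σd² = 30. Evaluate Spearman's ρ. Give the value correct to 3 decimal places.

-0.500

ρ = 1 − 6Σd² / [n(n²−1)] = 1 − 6×30 / (5×24)
  = 1 − 180/120 = 1 − 1.5000 ≈ -0.500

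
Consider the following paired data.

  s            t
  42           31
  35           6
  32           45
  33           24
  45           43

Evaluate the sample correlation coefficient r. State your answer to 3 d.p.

n = 5, Σs = 187, Σt = 149, Σs² = 7127, Σt² = 5447, Σst = 5679
nΣst − ΣsΣt = 28395 − 27863 = 532
nΣs² − (Σs)² = 35635 − 34969 = 666; nΣt² − (Σt)² = 27235 − 22201 = 5034
r = 532 / √(666 × 5034) = 532 / 1831.0227 ≈ 0.291

0.291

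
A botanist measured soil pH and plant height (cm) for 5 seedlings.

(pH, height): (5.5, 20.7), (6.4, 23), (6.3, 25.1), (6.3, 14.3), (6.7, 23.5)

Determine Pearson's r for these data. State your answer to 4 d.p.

0.2041

n = 5, Σx = 31.2, Σy = 106.6, Σx² = 195.48, Σy² = 2344.24, Σxy = 666.72
nΣxy − ΣxΣy = 3333.6 − 3325.92 = 7.68
nΣx² − (Σx)² = 977.4 − 973.44 = 3.96; nΣy² − (Σy)² = 11721.2 − 11363.56 = 357.64
r = 7.68 / √(3.96 × 357.64) = 7.68 / 37.6332 ≈ 0.2041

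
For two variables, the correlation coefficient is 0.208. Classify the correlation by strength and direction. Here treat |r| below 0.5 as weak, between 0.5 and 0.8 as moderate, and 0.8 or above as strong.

weak positive

r = 0.208 > 0 so the relationship is positive.
|r| = 0.208, which falls in the weak range.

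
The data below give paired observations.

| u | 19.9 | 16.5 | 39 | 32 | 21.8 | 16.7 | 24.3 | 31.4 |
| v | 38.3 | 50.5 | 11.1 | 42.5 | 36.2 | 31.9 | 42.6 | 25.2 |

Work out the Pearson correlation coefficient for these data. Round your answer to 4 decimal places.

-0.6853

n = 8, Σu = 201.6, Σv = 278.3, Σu² = 5543.84, Σv² = 10724.45, Σuv = 6536.67
nΣuv − ΣuΣv = 52293.36 − 56105.28 = -3811.92
nΣu² − (Σu)² = 44350.72 − 40642.56 = 3708.16; nΣv² − (Σv)² = 85795.6 − 77450.89 = 8344.71
r = -3811.92 / √(3708.16 × 8344.71) = -3811.92 / 5562.6900 ≈ -0.6853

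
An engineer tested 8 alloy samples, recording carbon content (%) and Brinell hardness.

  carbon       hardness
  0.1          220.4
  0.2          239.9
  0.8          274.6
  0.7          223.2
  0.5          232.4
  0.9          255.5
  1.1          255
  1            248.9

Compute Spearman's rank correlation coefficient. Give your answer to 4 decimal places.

Rank carbon: 1, 2, 5, 4, 3, 6, 8, 7
Rank hardness: 1, 4, 8, 2, 3, 7, 6, 5
d = rank(carbon) − rank(hardness): 0, -2, -3, 2, 0, -1, 2, 2; Σd² = 26
ρ = 1 − 6Σd² / [n(n²−1)] = 1 − 6×26 / (8×63) = 1 − 156/504 ≈ 0.6905

0.6905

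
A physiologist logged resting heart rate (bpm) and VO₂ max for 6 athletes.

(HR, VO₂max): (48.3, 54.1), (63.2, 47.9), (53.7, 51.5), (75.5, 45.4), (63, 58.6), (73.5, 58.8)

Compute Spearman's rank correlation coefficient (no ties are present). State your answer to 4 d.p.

-0.2571

Rank HR: 1, 4, 2, 6, 3, 5
Rank VO₂max: 4, 2, 3, 1, 5, 6
d = rank(HR) − rank(VO₂max): -3, 2, -1, 5, -2, -1; Σd² = 44
ρ = 1 − 6Σd² / [n(n²−1)] = 1 − 6×44 / (6×35) = 1 − 264/210 ≈ -0.2571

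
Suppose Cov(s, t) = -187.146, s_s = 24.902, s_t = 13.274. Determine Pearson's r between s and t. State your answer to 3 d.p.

-0.566

r = Cov(s,t) / (s_s · s_t) = -187.146 / (24.902 × 13.274)
  = -187.146 / 330.5491 ≈ -0.566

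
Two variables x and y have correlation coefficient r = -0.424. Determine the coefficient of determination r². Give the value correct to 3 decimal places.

0.180

r² = (-0.424)² = 0.180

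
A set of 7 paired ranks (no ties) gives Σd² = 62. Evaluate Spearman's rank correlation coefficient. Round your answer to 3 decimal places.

ρ = 1 − 6Σd² / [n(n²−1)] = 1 − 6×62 / (7×48)
  = 1 − 372/336 = 1 − 1.1071 ≈ -0.107

-0.107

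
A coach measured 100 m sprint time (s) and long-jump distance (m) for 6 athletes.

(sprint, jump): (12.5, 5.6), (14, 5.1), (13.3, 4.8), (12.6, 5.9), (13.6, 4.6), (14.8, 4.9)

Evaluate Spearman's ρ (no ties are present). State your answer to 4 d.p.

Rank sprint: 1, 5, 3, 2, 4, 6
Rank jump: 5, 4, 2, 6, 1, 3
d = rank(sprint) − rank(jump): -4, 1, 1, -4, 3, 3; Σd² = 52
ρ = 1 − 6Σd² / [n(n²−1)] = 1 − 6×52 / (6×35) = 1 − 312/210 ≈ -0.4857

-0.4857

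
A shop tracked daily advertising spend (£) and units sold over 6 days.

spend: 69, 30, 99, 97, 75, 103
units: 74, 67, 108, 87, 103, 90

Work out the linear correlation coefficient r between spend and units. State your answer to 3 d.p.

0.700

n = 6, Σx = 473, Σy = 529, Σx² = 41105, Σy² = 47907, Σxy = 43242
nΣxy − ΣxΣy = 259452 − 250217 = 9235
nΣx² − (Σx)² = 246630 − 223729 = 22901; nΣy² − (Σy)² = 287442 − 279841 = 7601
r = 9235 / √(22901 × 7601) = 9235 / 13193.5780 ≈ 0.700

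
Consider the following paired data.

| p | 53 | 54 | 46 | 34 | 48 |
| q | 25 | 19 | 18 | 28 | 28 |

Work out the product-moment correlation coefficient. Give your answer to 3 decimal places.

-0.460

n = 5, Σp = 235, Σq = 118, Σp² = 11301, Σq² = 2878, Σpq = 5475
nΣpq − ΣpΣq = 27375 − 27730 = -355
nΣp² − (Σp)² = 56505 − 55225 = 1280; nΣq² − (Σq)² = 14390 − 13924 = 466
r = -355 / √(1280 × 466) = -355 / 772.3212 ≈ -0.460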